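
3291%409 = 19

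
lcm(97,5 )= 485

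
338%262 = 76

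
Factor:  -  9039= -3^1*23^1*131^1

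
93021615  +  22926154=115947769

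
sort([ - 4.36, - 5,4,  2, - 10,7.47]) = [ - 10 , - 5,-4.36,2,  4,7.47 ] 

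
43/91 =43/91 = 0.47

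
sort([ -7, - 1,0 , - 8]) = [ - 8, - 7, - 1,  0 ]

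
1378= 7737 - 6359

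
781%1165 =781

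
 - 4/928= -1+ 231/232 = - 0.00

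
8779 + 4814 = 13593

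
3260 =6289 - 3029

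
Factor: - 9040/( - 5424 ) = 3^( - 1)*5^1  =  5/3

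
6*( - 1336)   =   - 8016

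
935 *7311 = 6835785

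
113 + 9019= 9132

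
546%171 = 33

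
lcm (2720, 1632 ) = 8160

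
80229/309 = 26743/103 = 259.64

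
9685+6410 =16095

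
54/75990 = 9/12665=0.00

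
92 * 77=7084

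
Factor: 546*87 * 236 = 11210472= 2^3*3^2 * 7^1*13^1 * 29^1*59^1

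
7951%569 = 554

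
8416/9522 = 4208/4761= 0.88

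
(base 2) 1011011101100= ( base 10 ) 5868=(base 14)21d2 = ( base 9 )8040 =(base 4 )1123230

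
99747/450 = 221 + 33/50 = 221.66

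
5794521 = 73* 79377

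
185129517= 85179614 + 99949903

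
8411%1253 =893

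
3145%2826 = 319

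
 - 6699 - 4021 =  - 10720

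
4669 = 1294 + 3375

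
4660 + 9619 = 14279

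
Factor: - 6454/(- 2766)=7/3 = 3^ ( - 1)*7^1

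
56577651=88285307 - 31707656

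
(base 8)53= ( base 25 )1I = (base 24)1J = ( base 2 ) 101011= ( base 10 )43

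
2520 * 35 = 88200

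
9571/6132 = 1 +3439/6132 = 1.56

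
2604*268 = 697872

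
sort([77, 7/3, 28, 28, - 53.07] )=[-53.07, 7/3,28, 28, 77]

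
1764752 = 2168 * 814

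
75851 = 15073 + 60778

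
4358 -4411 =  - 53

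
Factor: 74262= 2^1*3^1 * 12377^1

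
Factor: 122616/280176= 393/898=2^(-1 )*3^1*131^1*449^ ( - 1 )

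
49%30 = 19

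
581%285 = 11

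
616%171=103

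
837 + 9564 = 10401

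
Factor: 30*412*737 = 9109320 = 2^3*3^1*5^1*11^1*67^1*103^1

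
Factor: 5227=5227^1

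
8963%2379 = 1826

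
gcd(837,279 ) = 279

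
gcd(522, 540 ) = 18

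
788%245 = 53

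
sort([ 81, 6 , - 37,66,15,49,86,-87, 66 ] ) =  [ -87, -37,6,15, 49,66,66, 81, 86] 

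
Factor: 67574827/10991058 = 2^ ( - 1)*3^ (-1)*13^( - 1 )*29^( -1)*43^( - 1 )*113^( - 1)*179^1*377513^1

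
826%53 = 31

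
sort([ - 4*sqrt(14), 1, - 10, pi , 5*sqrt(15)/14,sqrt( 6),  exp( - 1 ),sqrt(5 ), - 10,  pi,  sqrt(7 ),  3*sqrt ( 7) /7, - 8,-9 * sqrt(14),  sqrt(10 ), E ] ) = [- 9*sqrt(14),-4*sqrt(14) , - 10,  -  10,-8,  exp ( - 1 ),1,3*sqrt ( 7 ) /7,5*sqrt(15) /14,  sqrt(5 ),  sqrt(6 )  ,  sqrt(7) , E,  pi,  pi, sqrt(10) ] 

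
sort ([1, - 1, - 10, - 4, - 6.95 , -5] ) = [ - 10, - 6.95, - 5,-4, - 1,1]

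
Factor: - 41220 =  - 2^2*3^2 * 5^1*229^1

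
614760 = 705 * 872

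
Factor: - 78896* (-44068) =3476788928 = 2^6*23^1*479^1 * 4931^1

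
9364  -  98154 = -88790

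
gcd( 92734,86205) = 1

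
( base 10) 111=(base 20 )5b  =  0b1101111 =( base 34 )39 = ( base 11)A1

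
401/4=401/4 = 100.25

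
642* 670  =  430140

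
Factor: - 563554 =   -  2^1 * 281777^1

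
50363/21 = 50363/21 = 2398.24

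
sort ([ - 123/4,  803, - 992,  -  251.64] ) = [ - 992, - 251.64 , - 123/4, 803] 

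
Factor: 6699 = 3^1*7^1*11^1*29^1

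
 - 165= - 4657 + 4492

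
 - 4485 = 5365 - 9850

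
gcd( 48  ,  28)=4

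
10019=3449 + 6570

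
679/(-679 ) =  - 1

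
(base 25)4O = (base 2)1111100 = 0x7c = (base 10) 124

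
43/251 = 43/251 =0.17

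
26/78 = 1/3 =0.33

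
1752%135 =132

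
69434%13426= 2304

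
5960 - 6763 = - 803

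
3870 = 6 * 645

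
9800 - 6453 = 3347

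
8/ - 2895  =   - 8/2895 = - 0.00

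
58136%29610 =28526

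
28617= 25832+2785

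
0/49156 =0 = 0.00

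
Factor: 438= 2^1*3^1*73^1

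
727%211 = 94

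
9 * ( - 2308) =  - 20772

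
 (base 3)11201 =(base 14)91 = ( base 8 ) 177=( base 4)1333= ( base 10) 127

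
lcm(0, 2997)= 0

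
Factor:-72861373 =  -13^1*73^1*76777^1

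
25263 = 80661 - 55398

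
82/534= 41/267 = 0.15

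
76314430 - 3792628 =72521802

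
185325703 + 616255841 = 801581544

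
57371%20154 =17063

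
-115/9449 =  - 1+9334/9449 = - 0.01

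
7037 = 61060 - 54023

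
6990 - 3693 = 3297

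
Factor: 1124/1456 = 281/364 = 2^(  -  2)*7^( - 1 ) * 13^ (-1 )*281^1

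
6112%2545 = 1022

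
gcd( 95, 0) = 95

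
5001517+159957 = 5161474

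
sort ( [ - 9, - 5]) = [  -  9,  -  5] 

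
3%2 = 1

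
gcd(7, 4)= 1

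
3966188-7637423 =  - 3671235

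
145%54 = 37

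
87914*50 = 4395700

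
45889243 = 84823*541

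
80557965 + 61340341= 141898306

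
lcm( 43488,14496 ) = 43488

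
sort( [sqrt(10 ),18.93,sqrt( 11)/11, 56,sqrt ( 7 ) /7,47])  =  [ sqrt( 11)/11,sqrt( 7)/7,sqrt( 10) , 18.93, 47, 56] 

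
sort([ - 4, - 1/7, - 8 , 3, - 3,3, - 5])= [ - 8, - 5, - 4 , - 3, - 1/7,3, 3 ] 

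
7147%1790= 1777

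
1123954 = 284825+839129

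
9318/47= 9318/47 = 198.26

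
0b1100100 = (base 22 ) 4c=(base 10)100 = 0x64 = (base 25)40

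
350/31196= 175/15598 = 0.01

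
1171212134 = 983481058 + 187731076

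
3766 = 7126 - 3360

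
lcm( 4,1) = 4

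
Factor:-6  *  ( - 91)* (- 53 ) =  -28938 = -  2^1* 3^1*7^1*  13^1 * 53^1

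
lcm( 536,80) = 5360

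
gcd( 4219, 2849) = 1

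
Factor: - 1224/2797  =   - 2^3 *3^2 * 17^1*2797^( - 1)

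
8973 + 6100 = 15073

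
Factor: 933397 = 933397^1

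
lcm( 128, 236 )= 7552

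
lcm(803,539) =39347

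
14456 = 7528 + 6928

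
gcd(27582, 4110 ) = 6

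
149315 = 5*29863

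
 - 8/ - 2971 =8/2971 = 0.00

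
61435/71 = 865 + 20/71 =865.28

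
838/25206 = 419/12603 =0.03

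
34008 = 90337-56329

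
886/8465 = 886/8465 = 0.10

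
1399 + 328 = 1727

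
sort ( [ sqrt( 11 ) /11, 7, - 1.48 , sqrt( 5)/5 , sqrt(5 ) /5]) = [ - 1.48,sqrt (11)/11,sqrt (5) /5, sqrt(5) /5,7]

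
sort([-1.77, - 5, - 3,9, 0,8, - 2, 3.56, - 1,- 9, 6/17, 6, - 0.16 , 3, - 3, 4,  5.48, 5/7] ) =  [ - 9, - 5, - 3, - 3, - 2, - 1.77,-1, -0.16, 0, 6/17,5/7,  3,3.56, 4,5.48,  6,8,9 ] 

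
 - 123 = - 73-50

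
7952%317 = 27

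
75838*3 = 227514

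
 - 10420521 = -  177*58873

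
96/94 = 48/47  =  1.02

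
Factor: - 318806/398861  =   - 2^1*163^(-1)*2447^( -1)*159403^1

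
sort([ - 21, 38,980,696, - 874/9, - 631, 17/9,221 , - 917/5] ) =[-631, - 917/5, - 874/9, - 21 , 17/9, 38,221 , 696, 980 ]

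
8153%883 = 206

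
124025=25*4961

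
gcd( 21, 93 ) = 3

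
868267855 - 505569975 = 362697880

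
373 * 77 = 28721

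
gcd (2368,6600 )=8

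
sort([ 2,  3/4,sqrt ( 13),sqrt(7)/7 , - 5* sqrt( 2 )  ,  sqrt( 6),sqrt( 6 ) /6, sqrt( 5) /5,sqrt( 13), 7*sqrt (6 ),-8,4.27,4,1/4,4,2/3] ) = [  -  8, - 5*sqrt ( 2 ),1/4,sqrt( 7 )/7,sqrt(6) /6,sqrt( 5) /5,2/3,3/4,2,sqrt(6),sqrt( 13),sqrt( 13 ),4 , 4,4.27, 7*sqrt( 6 ) ] 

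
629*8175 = 5142075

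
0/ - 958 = 0/1= - 0.00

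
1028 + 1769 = 2797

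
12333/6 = 2055 + 1/2 = 2055.50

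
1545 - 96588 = -95043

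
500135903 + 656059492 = 1156195395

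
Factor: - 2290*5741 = - 13146890 = - 2^1 * 5^1 * 229^1*5741^1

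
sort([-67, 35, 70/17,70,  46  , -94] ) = [ - 94, - 67,  70/17, 35, 46 , 70]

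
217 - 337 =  - 120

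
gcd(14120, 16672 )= 8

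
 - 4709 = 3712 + - 8421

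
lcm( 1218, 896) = 77952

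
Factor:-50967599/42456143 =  - 31^(  -  1)* 43^1*47^1*73^(  -  2)*257^ (-1 )*25219^1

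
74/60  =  1 + 7/30  =  1.23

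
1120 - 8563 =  - 7443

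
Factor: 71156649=3^1*1123^1*21121^1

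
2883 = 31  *93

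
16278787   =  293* 55559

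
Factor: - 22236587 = -229^1*97103^1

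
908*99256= 90124448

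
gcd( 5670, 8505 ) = 2835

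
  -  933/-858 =311/286 =1.09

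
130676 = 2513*52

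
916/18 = 50+8/9  =  50.89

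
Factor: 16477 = 16477^1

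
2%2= 0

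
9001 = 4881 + 4120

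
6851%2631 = 1589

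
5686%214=122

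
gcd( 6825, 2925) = 975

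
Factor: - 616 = - 2^3 * 7^1 *11^1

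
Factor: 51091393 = 51091393^1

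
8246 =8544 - 298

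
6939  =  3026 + 3913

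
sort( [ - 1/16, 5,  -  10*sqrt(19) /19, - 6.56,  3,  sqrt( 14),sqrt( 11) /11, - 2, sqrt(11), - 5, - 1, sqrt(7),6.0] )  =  [ - 6.56, - 5, - 10*sqrt(19)/19, - 2, - 1, - 1/16, sqrt( 11 ) /11, sqrt( 7),3, sqrt(11),sqrt( 14 ), 5, 6.0]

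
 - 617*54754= - 33783218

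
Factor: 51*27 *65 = 3^4*5^1*13^1*17^1= 89505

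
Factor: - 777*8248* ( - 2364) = 15150157344   =  2^5 *3^2*7^1 * 37^1*197^1*1031^1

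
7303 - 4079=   3224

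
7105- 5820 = 1285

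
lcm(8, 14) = 56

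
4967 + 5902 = 10869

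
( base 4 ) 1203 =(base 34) 2V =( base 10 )99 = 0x63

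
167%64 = 39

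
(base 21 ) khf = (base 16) 23e8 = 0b10001111101000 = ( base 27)CGC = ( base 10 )9192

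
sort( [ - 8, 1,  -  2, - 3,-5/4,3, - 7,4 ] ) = [ - 8,  -  7, - 3, - 2,- 5/4,1,3,4 ] 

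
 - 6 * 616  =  -3696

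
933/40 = 23+ 13/40 = 23.32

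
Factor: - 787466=-2^1*29^1*13577^1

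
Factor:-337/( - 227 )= 227^( - 1)*337^1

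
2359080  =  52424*45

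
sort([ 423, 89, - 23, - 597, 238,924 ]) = [ - 597,-23, 89, 238, 423,924] 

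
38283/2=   19141 + 1/2 = 19141.50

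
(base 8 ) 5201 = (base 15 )BE4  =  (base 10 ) 2689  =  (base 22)5C5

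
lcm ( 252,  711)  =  19908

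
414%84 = 78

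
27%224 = 27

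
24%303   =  24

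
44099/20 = 2204 + 19/20 = 2204.95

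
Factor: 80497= 101^1*797^1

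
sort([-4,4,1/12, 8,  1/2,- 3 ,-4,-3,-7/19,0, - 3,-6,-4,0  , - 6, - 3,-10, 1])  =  [ - 10, - 6,-6, - 4,-4, - 4 , - 3,-3,-3, - 3, - 7/19  ,  0, 0,1/12,1/2,1,4,8]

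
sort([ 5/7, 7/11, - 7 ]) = [ - 7,7/11,  5/7 ] 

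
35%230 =35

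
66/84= 11/14=0.79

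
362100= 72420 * 5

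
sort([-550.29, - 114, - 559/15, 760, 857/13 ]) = [ - 550.29 , - 114,-559/15, 857/13, 760]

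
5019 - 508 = 4511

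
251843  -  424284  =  -172441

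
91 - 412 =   -  321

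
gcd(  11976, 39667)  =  1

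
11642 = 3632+8010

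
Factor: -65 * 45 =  - 2925 = - 3^2 * 5^2 * 13^1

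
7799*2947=22983653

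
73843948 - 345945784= - 272101836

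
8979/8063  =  1 + 916/8063 = 1.11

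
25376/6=4229 + 1/3 = 4229.33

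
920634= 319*2886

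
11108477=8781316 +2327161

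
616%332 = 284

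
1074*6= 6444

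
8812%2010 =772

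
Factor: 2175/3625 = 3^1*5^( - 1)  =  3/5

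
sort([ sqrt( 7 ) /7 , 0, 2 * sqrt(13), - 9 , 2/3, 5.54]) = [-9,0, sqrt ( 7)/7 , 2/3, 5.54,2*sqrt( 13) ] 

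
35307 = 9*3923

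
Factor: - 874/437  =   - 2^1 = - 2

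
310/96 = 3 + 11/48 = 3.23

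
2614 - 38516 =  - 35902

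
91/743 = 91/743 = 0.12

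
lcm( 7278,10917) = 21834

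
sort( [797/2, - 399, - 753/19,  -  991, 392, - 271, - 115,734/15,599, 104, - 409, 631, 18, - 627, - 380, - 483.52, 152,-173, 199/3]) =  [-991, -627, - 483.52, - 409,-399 , - 380, - 271, - 173, - 115,- 753/19,18, 734/15, 199/3, 104, 152, 392,797/2,599,  631 ]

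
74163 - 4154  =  70009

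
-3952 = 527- 4479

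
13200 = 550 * 24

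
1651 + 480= 2131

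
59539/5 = 11907 + 4/5= 11907.80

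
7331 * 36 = 263916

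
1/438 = 1/438 = 0.00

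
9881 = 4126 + 5755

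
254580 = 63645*4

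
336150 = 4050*83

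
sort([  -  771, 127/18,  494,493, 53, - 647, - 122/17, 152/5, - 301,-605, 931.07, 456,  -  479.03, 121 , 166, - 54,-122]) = [ - 771, - 647, - 605 , - 479.03, - 301, - 122, - 54, - 122/17,127/18, 152/5 , 53, 121, 166,456, 493, 494,931.07] 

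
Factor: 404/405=2^2 *3^( - 4 )*5^( - 1 )*101^1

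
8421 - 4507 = 3914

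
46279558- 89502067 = -43222509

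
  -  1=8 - 9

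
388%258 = 130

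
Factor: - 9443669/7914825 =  - 3^( - 2 )*5^( - 2)*29^(-1)*1213^( - 1)*9443669^1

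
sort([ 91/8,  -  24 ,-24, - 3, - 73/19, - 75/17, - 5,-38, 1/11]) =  [ - 38, - 24, - 24 ,-5, - 75/17,  -  73/19  ,-3, 1/11, 91/8]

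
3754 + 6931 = 10685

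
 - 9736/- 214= 4868/107 = 45.50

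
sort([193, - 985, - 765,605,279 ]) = [ - 985, -765,193, 279, 605 ] 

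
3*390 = 1170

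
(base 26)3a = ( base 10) 88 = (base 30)2S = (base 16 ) 58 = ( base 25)3D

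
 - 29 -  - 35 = 6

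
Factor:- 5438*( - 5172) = 2^3*3^1*431^1*2719^1=28125336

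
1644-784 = 860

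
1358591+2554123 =3912714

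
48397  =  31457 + 16940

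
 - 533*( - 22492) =11988236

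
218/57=218/57=3.82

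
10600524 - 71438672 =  - 60838148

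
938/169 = 938/169 = 5.55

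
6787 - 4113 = 2674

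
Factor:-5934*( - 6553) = 38885502 = 2^1*3^1 * 23^1*43^1*6553^1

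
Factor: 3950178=2^1 * 3^1 * 571^1*1153^1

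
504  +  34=538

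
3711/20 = 185 + 11/20 = 185.55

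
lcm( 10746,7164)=21492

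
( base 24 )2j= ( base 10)67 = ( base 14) 4B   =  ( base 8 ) 103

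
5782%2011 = 1760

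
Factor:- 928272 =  - 2^4*3^1*83^1 * 233^1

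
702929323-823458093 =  - 120528770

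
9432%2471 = 2019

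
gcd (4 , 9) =1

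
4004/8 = 1001/2=500.50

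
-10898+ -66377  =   - 77275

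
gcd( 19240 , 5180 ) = 740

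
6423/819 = 7 + 230/273 = 7.84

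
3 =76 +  - 73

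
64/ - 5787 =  - 1 + 5723/5787 = -0.01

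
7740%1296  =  1260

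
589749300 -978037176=-388287876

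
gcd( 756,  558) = 18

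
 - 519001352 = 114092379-633093731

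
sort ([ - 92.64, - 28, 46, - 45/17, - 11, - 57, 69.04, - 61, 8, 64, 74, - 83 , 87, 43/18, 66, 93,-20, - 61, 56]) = [-92.64, - 83, - 61, - 61, - 57,-28, - 20, - 11, -45/17, 43/18, 8, 46, 56, 64, 66, 69.04, 74, 87, 93]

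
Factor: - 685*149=-102065  =  - 5^1 * 137^1 * 149^1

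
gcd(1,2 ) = 1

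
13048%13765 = 13048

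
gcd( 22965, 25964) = 1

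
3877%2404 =1473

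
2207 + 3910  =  6117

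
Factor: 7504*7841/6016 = 2^ (-3)* 7^1*47^ ( - 1)*67^1*7841^1 = 3677429/376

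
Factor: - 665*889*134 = -79218790  =  - 2^1*5^1*7^2*19^1*67^1*127^1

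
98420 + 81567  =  179987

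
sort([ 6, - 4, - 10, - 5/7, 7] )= [ - 10,-4, - 5/7, 6,7 ]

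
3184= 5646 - 2462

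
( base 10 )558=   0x22E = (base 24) n6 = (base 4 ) 20232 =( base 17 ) 1fe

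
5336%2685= 2651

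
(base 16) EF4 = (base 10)3828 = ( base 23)75a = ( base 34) 3AK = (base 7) 14106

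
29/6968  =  29/6968 = 0.00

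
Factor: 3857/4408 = 2^(  -  3 )*7^1 = 7/8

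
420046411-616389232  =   - 196342821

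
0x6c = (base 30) 3I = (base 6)300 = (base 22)4k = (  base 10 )108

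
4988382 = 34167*146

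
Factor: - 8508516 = -2^2* 3^1*709043^1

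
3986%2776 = 1210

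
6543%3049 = 445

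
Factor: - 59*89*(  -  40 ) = 2^3*5^1*59^1*89^1   =  210040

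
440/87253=440/87253 = 0.01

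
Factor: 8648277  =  3^1*11^1 *262069^1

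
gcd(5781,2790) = 3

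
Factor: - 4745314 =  - 2^1 * 7^1 *23^1*14737^1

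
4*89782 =359128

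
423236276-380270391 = 42965885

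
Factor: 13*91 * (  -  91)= - 107653 = - 7^2 * 13^3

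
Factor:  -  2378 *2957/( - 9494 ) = 29^1*41^1 *47^ (-1)*101^ ( -1)* 2957^1= 3515873/4747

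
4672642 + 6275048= 10947690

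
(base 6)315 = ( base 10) 119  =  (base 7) 230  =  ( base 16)77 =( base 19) 65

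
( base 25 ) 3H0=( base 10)2300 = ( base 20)5F0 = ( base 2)100011111100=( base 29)2L9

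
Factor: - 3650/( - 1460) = 5/2  =  2^( - 1)*5^1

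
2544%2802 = 2544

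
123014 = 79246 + 43768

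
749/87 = 749/87 = 8.61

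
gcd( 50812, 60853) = 1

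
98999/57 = 1736 + 47/57 = 1736.82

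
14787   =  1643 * 9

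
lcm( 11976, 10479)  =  83832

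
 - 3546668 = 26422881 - 29969549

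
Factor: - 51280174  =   - 2^1*11^1*211^1*11047^1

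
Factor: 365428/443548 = 7^(-1 )*73^( - 1)*421^1 = 421/511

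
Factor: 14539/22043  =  31/47= 31^1*47^ (-1) 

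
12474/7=1782 = 1782.00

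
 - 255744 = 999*( - 256 ) 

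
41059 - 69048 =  - 27989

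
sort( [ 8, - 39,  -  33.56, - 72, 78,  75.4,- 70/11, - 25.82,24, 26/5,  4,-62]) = [  -  72, - 62, - 39,-33.56, - 25.82,-70/11 , 4, 26/5,8,  24, 75.4,78]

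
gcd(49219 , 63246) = 83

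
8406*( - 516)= - 4337496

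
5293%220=13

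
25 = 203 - 178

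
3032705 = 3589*845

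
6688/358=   3344/179  =  18.68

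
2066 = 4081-2015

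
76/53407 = 76/53407= 0.00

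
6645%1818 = 1191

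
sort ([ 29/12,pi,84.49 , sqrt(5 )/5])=[sqrt( 5)/5,29/12, pi , 84.49]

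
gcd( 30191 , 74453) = 1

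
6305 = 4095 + 2210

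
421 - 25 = 396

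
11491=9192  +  2299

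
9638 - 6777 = 2861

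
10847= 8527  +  2320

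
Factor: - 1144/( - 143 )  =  8 = 2^3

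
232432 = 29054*8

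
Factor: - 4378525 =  - 5^2*175141^1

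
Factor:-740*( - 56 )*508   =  21051520= 2^7*5^1*7^1*37^1*127^1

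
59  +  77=136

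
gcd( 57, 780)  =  3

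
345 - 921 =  - 576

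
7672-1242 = 6430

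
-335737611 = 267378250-603115861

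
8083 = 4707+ 3376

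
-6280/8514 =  - 1  +  1117/4257 = - 0.74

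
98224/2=49112 = 49112.00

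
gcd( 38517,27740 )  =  1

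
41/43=41/43 = 0.95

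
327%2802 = 327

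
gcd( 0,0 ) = 0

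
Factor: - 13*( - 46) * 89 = 53222 = 2^1*13^1*23^1*89^1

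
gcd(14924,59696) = 14924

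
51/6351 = 17/2117 = 0.01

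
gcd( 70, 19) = 1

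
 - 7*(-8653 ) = 60571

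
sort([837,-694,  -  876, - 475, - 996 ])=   [ - 996, - 876, - 694,-475, 837 ] 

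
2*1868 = 3736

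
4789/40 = 119 + 29/40  =  119.72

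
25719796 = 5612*4583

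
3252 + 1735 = 4987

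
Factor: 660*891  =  2^2 * 3^5*5^1*11^2 = 588060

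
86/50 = 43/25  =  1.72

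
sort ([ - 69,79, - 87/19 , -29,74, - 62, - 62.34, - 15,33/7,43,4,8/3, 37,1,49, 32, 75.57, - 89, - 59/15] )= [ - 89, - 69, - 62.34,-62, - 29, - 15, - 87/19, - 59/15,1,8/3,4,33/7,32, 37 , 43, 49,74,75.57, 79]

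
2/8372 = 1/4186 = 0.00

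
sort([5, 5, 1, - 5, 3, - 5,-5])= [ - 5,-5, - 5,  1, 3, 5, 5 ] 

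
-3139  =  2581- 5720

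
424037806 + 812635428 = 1236673234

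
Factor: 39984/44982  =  8/9 = 2^3*3^( - 2) 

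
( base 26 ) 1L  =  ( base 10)47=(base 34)1D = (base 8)57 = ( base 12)3b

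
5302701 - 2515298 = 2787403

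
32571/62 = 32571/62  =  525.34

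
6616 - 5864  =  752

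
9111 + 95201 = 104312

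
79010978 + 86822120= 165833098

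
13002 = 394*33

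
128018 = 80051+47967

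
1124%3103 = 1124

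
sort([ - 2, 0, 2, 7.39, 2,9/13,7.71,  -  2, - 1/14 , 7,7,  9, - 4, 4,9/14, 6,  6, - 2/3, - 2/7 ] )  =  [-4, - 2, - 2,-2/3, - 2/7, - 1/14, 0,  9/14, 9/13, 2,2, 4, 6, 6, 7, 7, 7.39, 7.71 , 9 ]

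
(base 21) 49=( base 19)4H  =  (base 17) 58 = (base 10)93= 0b1011101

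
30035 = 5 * 6007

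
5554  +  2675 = 8229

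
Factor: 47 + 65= 112=2^4*7^1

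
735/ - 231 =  - 4+9/11 = - 3.18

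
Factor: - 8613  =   - 3^3*11^1 * 29^1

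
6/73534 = 3/36767 = 0.00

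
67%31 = 5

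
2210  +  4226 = 6436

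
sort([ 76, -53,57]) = [-53, 57 , 76]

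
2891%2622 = 269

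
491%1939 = 491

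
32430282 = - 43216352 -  - 75646634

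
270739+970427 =1241166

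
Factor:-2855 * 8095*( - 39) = 901337775 = 3^1*5^2 * 13^1*571^1*1619^1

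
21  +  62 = 83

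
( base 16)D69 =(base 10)3433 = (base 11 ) 2641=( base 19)99d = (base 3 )11201011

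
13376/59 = 13376/59 = 226.71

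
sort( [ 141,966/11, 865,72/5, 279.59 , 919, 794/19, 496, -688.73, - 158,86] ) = [ - 688.73  , - 158 , 72/5, 794/19, 86,966/11, 141, 279.59, 496, 865, 919]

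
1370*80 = 109600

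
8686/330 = 26 + 53/165 = 26.32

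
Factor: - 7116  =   - 2^2*3^1*593^1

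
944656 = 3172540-2227884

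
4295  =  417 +3878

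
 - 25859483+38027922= 12168439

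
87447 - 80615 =6832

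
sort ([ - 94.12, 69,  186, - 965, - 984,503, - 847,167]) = [-984 , - 965, - 847, - 94.12,  69,167, 186 , 503]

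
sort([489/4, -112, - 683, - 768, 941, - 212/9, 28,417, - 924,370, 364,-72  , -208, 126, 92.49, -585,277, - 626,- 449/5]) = [ - 924, - 768, - 683,- 626  , - 585, - 208, - 112, - 449/5, - 72,-212/9, 28, 92.49,489/4 , 126,277, 364, 370,417,941]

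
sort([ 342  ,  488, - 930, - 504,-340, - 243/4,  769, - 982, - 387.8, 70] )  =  [ - 982,  -  930, -504, - 387.8, -340, - 243/4,70, 342, 488,769 ] 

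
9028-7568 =1460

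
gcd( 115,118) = 1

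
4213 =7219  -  3006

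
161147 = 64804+96343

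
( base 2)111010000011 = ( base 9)5077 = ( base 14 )14D5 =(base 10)3715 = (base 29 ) 4c3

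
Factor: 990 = 2^1*3^2*5^1*11^1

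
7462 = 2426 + 5036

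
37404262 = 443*84434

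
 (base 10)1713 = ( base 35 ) 1dx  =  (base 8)3261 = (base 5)23323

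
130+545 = 675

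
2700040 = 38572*70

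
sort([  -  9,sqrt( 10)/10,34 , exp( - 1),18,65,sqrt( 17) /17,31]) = [ - 9, sqrt (17 ) /17,sqrt( 10)/10,exp( - 1) , 18,31, 34,65]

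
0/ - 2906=0/1=- 0.00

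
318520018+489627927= 808147945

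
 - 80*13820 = - 1105600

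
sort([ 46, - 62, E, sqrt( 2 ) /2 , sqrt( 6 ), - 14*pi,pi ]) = [ - 62, - 14*pi, sqrt( 2) /2, sqrt( 6), E, pi, 46 ] 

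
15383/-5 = -15383/5 = - 3076.60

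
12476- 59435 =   -  46959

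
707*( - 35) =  - 24745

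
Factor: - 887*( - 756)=2^2*3^3*7^1*887^1 = 670572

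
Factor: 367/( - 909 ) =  - 3^( - 2 )*101^( - 1)*  367^1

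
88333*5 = 441665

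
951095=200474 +750621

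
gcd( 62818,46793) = 641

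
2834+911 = 3745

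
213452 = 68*3139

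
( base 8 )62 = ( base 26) 1O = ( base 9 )55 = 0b110010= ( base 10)50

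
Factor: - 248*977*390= - 2^4*3^1*5^1*13^1*31^1*977^1 = - 94495440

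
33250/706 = 47  +  34/353 = 47.10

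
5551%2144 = 1263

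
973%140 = 133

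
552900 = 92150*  6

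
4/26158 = 2/13079 = 0.00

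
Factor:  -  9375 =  - 3^1*5^5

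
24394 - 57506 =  - 33112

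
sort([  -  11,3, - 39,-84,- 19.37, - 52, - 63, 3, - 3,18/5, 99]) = [-84 ,-63, - 52,-39 , - 19.37, - 11, - 3, 3, 3, 18/5,99]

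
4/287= 4/287 = 0.01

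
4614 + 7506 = 12120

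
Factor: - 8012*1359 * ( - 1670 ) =2^3* 3^2*5^1*151^1 *167^1*2003^1 =18183474360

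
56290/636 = 28145/318  =  88.51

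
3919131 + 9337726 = 13256857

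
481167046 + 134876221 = 616043267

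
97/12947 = 97/12947 =0.01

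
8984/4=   2246  =  2246.00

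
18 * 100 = 1800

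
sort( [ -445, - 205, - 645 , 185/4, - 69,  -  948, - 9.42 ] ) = [ - 948 , - 645, - 445, - 205, - 69, - 9.42 , 185/4]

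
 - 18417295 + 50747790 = 32330495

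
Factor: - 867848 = - 2^3*83^1*1307^1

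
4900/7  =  700 =700.00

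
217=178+39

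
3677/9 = 408 +5/9 = 408.56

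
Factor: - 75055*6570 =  - 2^1*3^2*5^2*17^1*73^1*883^1 = - 493111350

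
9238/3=9238/3 = 3079.33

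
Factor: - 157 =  - 157^1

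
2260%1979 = 281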